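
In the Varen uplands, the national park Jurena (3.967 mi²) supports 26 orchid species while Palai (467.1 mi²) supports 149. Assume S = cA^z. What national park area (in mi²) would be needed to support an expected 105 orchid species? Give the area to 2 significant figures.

z = ln(149/26) / ln(467.1/3.967) = 1.7458 / 4.7685 = 0.3661
c = 26 / 3.967^0.3661 = 26 / 1.656 = 15.7
A = (105/15.7)^(1/0.3661) ⇒ ln A = ln(6.688)/0.3661 = 5.1906
A = e^5.1906 ≈ 179.6 mi²

180 mi²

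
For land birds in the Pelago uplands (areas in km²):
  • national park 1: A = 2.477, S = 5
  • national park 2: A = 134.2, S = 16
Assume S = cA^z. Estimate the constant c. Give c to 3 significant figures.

3.84

z = ln(S₂/S₁) / ln(A₂/A₁) = ln(16/5) / ln(134.2/2.477) = 1.1632 / 3.9923 = 0.2913
c = S₁ / A₁^z = 5 / 2.477^0.2913 = 5 / 1.302 = 3.839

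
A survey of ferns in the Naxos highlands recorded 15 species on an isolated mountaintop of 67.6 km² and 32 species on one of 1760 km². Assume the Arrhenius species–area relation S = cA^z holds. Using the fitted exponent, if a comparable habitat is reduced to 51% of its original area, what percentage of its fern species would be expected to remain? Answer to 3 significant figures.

z = ln(32/15) / ln(1760/67.6) = 0.7577 / 3.2595 = 0.2325
S_new/S_old = (A_new/A_old)^z = 0.51^0.2325 = exp(0.2325 × -0.6733) = 0.8551

85.5%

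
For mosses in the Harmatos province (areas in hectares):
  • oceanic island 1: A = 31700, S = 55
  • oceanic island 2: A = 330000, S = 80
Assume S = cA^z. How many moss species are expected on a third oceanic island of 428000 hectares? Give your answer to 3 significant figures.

83.4

z = ln(80/55) / ln(330000/31700) = 0.3747 / 2.3428 = 0.1599
c = 55 / 31700^0.1599 = 55 / 5.247 = 10.48
S₃ = 10.48 × 428000^0.1599 = 10.48 × 7.956 ≈ 83.4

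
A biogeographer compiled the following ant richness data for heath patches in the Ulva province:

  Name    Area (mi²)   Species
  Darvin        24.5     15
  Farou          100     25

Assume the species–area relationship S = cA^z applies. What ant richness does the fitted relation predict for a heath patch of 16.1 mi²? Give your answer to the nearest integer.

z = ln(25/15) / ln(100/24.5) = 0.5108 / 1.4065 = 0.3632
c = 15 / 24.5^0.3632 = 15 / 3.195 = 4.694
S₃ = 4.694 × 16.1^0.3632 = 4.694 × 2.744 ≈ 12.88

13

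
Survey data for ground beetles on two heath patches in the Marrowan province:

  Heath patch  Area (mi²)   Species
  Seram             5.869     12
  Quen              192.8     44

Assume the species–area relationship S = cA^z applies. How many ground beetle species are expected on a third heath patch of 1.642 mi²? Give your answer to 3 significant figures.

z = ln(44/12) / ln(192.8/5.869) = 1.2993 / 3.4920 = 0.3721
c = 12 / 5.869^0.3721 = 12 / 1.932 = 6.212
S₃ = 6.212 × 1.642^0.3721 = 6.212 × 1.203 ≈ 7.471

7.47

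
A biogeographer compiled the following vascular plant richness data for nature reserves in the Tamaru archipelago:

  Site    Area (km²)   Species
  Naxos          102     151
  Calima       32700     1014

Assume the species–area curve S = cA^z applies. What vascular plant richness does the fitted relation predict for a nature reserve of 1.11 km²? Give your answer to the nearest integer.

34

z = ln(1014/151) / ln(32700/102) = 1.9044 / 5.7702 = 0.3300
c = 151 / 102^0.3300 = 151 / 4.602 = 32.81
S₃ = 32.81 × 1.11^0.3300 = 32.81 × 1.035 ≈ 33.96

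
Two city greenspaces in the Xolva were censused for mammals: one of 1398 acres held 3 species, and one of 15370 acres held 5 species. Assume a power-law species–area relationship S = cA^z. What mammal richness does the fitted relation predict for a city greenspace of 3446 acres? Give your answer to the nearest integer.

4

z = ln(5/3) / ln(15370/1398) = 0.5108 / 2.3974 = 0.2131
c = 3 / 1398^0.2131 = 3 / 4.68 = 0.641
S₃ = 0.641 × 3446^0.2131 = 0.641 × 5.672 ≈ 3.636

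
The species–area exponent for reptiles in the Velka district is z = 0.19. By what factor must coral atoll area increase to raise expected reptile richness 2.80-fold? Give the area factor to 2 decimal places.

(A₂/A₁)^0.19 = 2.8, so A₂/A₁ = 2.8^(1/0.19) = 2.8^5.263
ln(A₂/A₁) = ln 2.8 / 0.19 = 1.0296 / 0.19 = 5.4190
A₂/A₁ = e^5.4190 ≈ 225.7

225.66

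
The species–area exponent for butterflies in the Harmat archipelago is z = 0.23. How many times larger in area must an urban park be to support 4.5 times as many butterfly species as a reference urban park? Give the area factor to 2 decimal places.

(A₂/A₁)^0.23 = 4.5, so A₂/A₁ = 4.5^(1/0.23) = 4.5^4.348
ln(A₂/A₁) = ln 4.5 / 0.23 = 1.5041 / 0.23 = 6.5395
A₂/A₁ = e^6.5395 ≈ 691.9

691.92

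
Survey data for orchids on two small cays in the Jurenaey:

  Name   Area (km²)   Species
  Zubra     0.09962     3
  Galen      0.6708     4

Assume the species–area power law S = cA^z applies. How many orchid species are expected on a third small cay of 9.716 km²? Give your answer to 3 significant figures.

5.99

z = ln(4/3) / ln(0.6708/0.09962) = 0.2877 / 1.9071 = 0.1508
c = 3 / 0.09962^0.1508 = 3 / 0.7062 = 4.248
S₃ = 4.248 × 9.716^0.1508 = 4.248 × 1.409 ≈ 5.987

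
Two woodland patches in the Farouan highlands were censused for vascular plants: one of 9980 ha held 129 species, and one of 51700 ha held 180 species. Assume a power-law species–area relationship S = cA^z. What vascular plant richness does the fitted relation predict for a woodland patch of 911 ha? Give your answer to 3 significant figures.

z = ln(180/129) / ln(51700/9980) = 0.3331 / 1.6449 = 0.2025
c = 129 / 9980^0.2025 = 129 / 6.456 = 19.98
S₃ = 19.98 × 911^0.2025 = 19.98 × 3.976 ≈ 79.44

79.4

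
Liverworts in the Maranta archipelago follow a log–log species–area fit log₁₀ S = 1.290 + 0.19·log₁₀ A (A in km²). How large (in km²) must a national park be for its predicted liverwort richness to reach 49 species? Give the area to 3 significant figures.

49 = 19.5 × A^0.19  ⇒  A^0.19 = 49/19.5 = 2.513
ln A = ln(2.513) / 0.19 = 0.9215 / 0.19 = 4.8499
A = e^4.8499 ≈ 127.7 km²

128 km²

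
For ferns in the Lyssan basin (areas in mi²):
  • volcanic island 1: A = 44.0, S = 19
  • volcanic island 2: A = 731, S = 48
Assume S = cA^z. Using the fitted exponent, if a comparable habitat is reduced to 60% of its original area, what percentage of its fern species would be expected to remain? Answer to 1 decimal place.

84.5%

z = ln(48/19) / ln(731/44) = 0.9268 / 2.8102 = 0.3298
S_new/S_old = (A_new/A_old)^z = 0.6^0.3298 = exp(0.3298 × -0.5108) = 0.845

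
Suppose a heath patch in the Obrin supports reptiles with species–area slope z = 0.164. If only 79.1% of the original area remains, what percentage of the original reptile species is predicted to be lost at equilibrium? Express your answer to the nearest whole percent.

S_new/S_old = (A_new/A_old)^z = 0.791^0.164
= exp(0.164 × ln 0.791) = exp(0.164 × -0.2345) = exp(-0.0385) ≈ 0.9623
Fraction lost = 1 − 0.9623 = 0.03772

4%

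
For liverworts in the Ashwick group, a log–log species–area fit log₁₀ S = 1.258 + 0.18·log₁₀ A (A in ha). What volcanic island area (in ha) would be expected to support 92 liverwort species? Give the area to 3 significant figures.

92 = 18.11 × A^0.18  ⇒  A^0.18 = 92/18.11 = 5.079
ln A = ln(5.079) / 0.18 = 1.6251 / 0.18 = 9.0285
A = e^9.0285 ≈ 8338 ha

8340 ha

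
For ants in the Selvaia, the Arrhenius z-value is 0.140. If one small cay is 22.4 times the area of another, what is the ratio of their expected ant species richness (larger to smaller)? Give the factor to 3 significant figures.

S₂/S₁ = (A₂/A₁)^z = 22.4^0.14
ln(S₂/S₁) = 0.14 × ln 22.4 = 0.14 × 3.1091 = 0.4353
S₂/S₁ = e^0.4353 ≈ 1.545

1.55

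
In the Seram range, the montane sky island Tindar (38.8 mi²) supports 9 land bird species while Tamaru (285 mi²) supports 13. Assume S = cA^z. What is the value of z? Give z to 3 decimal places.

Taking logs: ln S = ln c + z ln A, so z = (ln S₂ − ln S₁)/(ln A₂ − ln A₁).
z = ln(13/9) / ln(285/38.8) = ln(1.444) / ln(7.345) = 0.3677 / 1.9941 = 0.1844

0.184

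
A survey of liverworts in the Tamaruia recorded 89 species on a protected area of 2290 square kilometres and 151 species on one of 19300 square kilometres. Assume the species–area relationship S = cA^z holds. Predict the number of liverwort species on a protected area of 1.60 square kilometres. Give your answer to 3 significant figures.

z = ln(151/89) / ln(19300/2290) = 0.5286 / 2.1316 = 0.2480
c = 89 / 2290^0.2480 = 89 / 6.812 = 13.07
S₃ = 13.07 × 1.6^0.2480 = 13.07 × 1.124 ≈ 14.68

14.7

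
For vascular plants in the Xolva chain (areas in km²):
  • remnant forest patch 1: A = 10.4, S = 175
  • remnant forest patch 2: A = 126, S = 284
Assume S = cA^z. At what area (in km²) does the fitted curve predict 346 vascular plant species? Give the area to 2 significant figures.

350 km²

z = ln(284/175) / ln(126/10.4) = 0.4842 / 2.4945 = 0.1941
c = 175 / 10.4^0.1941 = 175 / 1.575 = 111.1
A = (346/111.1)^(1/0.1941) ⇒ ln A = ln(3.115)/0.1941 = 5.8536
A = e^5.8536 ≈ 348.5 km²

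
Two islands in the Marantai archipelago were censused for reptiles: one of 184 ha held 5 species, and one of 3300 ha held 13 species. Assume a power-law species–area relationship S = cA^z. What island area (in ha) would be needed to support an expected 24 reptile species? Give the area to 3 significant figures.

z = ln(13/5) / ln(3300/184) = 0.9555 / 2.8867 = 0.3310
c = 5 / 184^0.3310 = 5 / 5.619 = 0.8898
A = (24/0.8898)^(1/0.3310) ⇒ ln A = ln(26.97)/0.3310 = 9.9540
A = e^9.9540 ≈ 21035 ha

21000 ha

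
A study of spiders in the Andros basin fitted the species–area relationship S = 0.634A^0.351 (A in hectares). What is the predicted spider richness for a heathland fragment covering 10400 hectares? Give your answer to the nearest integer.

S = 0.634 × 10400^0.351
ln S = ln 0.634 + 0.351 × ln 10400 = -0.4557 + 0.351 × 9.2496 = 2.7909
S = e^2.7909 ≈ 16.3

16 species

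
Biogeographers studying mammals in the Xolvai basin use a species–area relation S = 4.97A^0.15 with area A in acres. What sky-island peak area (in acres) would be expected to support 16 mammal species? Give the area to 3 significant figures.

16 = 4.97 × A^0.15  ⇒  A^0.15 = 16/4.97 = 3.219
ln A = ln(3.219) / 0.15 = 1.1692 / 0.15 = 7.7945
A = e^7.7945 ≈ 2427 acres

2430 acres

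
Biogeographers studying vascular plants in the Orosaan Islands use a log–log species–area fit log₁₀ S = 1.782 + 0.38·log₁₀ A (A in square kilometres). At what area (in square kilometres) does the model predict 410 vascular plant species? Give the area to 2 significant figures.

150 square kilometres

410 = 60.53 × A^0.38  ⇒  A^0.38 = 410/60.53 = 6.773
ln A = ln(6.773) / 0.38 = 1.9130 / 0.38 = 5.0341
A = e^5.0341 ≈ 153.6 square kilometres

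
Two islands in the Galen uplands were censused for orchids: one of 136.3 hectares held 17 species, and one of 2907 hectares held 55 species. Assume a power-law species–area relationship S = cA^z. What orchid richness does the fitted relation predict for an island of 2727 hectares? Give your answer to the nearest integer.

54

z = ln(55/17) / ln(2907/136.3) = 1.1741 / 3.0600 = 0.3837
c = 17 / 136.3^0.3837 = 17 / 6.592 = 2.579
S₃ = 2.579 × 2727^0.3837 = 2.579 × 20.81 ≈ 53.67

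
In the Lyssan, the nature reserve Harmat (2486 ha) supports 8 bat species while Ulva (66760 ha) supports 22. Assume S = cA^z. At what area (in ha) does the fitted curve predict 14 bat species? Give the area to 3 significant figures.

15300 ha

z = ln(22/8) / ln(66760/2486) = 1.0116 / 3.2904 = 0.3074
c = 8 / 2486^0.3074 = 8 / 11.06 = 0.7231
A = (14/0.7231)^(1/0.3074) ⇒ ln A = ln(19.36)/0.3074 = 9.6387
A = e^9.6387 ≈ 15347 ha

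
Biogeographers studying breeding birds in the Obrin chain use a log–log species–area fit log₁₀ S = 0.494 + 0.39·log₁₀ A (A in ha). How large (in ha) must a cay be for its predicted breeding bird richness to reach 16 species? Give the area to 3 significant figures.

16 = 3.119 × A^0.39  ⇒  A^0.39 = 16/3.119 = 5.13
ln A = ln(5.13) / 0.39 = 1.6351 / 0.39 = 4.1926
A = e^4.1926 ≈ 66.19 ha

66.2 ha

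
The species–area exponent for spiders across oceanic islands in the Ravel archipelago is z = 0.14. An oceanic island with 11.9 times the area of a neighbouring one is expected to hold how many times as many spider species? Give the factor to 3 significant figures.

1.41

S₂/S₁ = (A₂/A₁)^z = 11.9^0.14
ln(S₂/S₁) = 0.14 × ln 11.9 = 0.14 × 2.4765 = 0.3467
S₂/S₁ = e^0.3467 ≈ 1.414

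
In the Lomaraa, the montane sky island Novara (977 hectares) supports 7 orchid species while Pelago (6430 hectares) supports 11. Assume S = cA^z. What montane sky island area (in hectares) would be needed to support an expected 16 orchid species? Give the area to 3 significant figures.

z = ln(11/7) / ln(6430/977) = 0.4520 / 1.8842 = 0.2399
c = 7 / 977^0.2399 = 7 / 5.214 = 1.342
A = (16/1.342)^(1/0.2399) ⇒ ln A = ln(11.92)/0.2399 = 10.3308
A = e^10.3308 ≈ 30661 hectares

30700 hectares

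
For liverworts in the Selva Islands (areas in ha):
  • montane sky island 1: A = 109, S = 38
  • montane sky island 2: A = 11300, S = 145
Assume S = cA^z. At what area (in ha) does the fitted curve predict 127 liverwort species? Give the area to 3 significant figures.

z = ln(145/38) / ln(11300/109) = 1.3391 / 4.6412 = 0.2885
c = 38 / 109^0.2885 = 38 / 3.871 = 9.816
A = (127/9.816)^(1/0.2885) ⇒ ln A = ln(12.94)/0.2885 = 8.8732
A = e^8.8732 ≈ 7138 ha

7140 ha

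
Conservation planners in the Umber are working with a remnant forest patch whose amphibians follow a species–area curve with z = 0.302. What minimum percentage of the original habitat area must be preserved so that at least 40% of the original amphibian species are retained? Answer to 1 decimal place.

Need (A_new/A_old)^0.302 = 0.4, so A_new/A_old = 0.4^(1/0.302) = 0.4^3.311
ln(A_new/A_old) = ln 0.4 / 0.302 = -0.9163 / 0.302 = -3.0341
A_new/A_old = e^-3.0341 ≈ 0.04812

4.8%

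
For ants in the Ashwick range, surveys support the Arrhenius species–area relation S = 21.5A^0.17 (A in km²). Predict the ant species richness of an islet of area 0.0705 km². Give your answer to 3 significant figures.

13.7

S = 21.5 × 0.0705^0.17 = 21.5 × 0.6371 ≈ 13.7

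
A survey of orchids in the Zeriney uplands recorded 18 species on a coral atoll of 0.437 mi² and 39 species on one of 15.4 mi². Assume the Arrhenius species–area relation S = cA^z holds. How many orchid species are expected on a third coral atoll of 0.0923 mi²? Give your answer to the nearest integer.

13

z = ln(39/18) / ln(15.4/0.437) = 0.7732 / 3.5622 = 0.2171
c = 18 / 0.437^0.2171 = 18 / 0.8355 = 21.54
S₃ = 21.54 × 0.0923^0.2171 = 21.54 × 0.5962 ≈ 12.84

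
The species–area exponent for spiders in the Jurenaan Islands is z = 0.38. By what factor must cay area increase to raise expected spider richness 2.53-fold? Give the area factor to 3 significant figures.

11.5

(A₂/A₁)^0.38 = 2.53, so A₂/A₁ = 2.53^(1/0.38) = 2.53^2.632
ln(A₂/A₁) = ln 2.53 / 0.38 = 0.9282 / 0.38 = 2.4427
A₂/A₁ = e^2.4427 ≈ 11.5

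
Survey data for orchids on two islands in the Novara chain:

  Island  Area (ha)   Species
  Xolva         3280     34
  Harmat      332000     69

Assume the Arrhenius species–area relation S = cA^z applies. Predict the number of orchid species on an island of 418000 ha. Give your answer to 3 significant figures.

z = ln(69/34) / ln(332000/3280) = 0.7077 / 4.6173 = 0.1533
c = 34 / 3280^0.1533 = 34 / 3.459 = 9.83
S₃ = 9.83 × 418000^0.1533 = 9.83 × 7.271 ≈ 71.48

71.5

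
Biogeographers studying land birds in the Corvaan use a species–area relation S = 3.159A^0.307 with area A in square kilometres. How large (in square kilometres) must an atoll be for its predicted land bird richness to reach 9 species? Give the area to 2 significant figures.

9 = 3.159 × A^0.307  ⇒  A^0.307 = 9/3.159 = 2.849
ln A = ln(2.849) / 0.307 = 1.0470 / 0.307 = 3.4103
A = e^3.4103 ≈ 30.28 square kilometres

30 square kilometres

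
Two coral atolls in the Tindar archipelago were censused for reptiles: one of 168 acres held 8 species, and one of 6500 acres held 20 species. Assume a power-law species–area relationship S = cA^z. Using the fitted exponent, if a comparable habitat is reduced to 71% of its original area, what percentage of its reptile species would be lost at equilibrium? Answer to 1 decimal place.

8.2%

z = ln(20/8) / ln(6500/168) = 0.9163 / 3.6556 = 0.2507
S_new/S_old = (A_new/A_old)^z = 0.71^0.2507 = exp(0.2507 × -0.3425) = 0.9177
Fraction lost = 1 − 0.9177 = 0.08227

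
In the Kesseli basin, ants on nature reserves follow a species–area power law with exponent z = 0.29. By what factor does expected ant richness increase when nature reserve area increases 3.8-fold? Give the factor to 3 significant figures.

S₂/S₁ = (A₂/A₁)^z = 3.8^0.29
ln(S₂/S₁) = 0.29 × ln 3.8 = 0.29 × 1.3350 = 0.3872
S₂/S₁ = e^0.3872 ≈ 1.473

1.47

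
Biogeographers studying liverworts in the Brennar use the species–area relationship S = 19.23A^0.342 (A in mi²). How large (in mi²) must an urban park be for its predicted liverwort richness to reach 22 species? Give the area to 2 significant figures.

22 = 19.23 × A^0.342  ⇒  A^0.342 = 22/19.23 = 1.144
ln A = ln(1.144) / 0.342 = 0.1346 / 0.342 = 0.3935
A = e^0.3935 ≈ 1.482 mi²

1.5 mi²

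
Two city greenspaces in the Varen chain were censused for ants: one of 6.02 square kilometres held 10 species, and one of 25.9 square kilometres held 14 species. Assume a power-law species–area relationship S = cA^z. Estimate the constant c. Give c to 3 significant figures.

z = ln(S₂/S₁) / ln(A₂/A₁) = ln(14/10) / ln(25.9/6.02) = 0.3365 / 1.4592 = 0.2306
c = S₁ / A₁^z = 10 / 6.02^0.2306 = 10 / 1.513 = 6.61

6.61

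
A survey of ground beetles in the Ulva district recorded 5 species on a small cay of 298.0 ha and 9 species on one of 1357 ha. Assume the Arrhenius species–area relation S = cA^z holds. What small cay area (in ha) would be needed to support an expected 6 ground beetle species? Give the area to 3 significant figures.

z = ln(9/5) / ln(1357/298) = 0.5878 / 1.5159 = 0.3877
c = 5 / 298^0.3877 = 5 / 9.106 = 0.5491
A = (6/0.5491)^(1/0.3877) ⇒ ln A = ln(10.93)/0.3877 = 6.1673
A = e^6.1673 ≈ 476.9 ha

477 ha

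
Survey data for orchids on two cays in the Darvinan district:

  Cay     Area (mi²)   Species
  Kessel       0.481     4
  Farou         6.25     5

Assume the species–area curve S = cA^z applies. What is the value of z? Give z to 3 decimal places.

0.087

Taking logs: ln S = ln c + z ln A, so z = (ln S₂ − ln S₁)/(ln A₂ − ln A₁).
z = ln(5/4) / ln(6.25/0.481) = ln(1.25) / ln(12.99) = 0.2231 / 2.5645 = 0.0870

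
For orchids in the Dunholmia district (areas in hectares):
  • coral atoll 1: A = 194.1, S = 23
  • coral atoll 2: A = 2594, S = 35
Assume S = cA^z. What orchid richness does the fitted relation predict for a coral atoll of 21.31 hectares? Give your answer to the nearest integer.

z = ln(35/23) / ln(2594/194.1) = 0.4199 / 2.5926 = 0.1619
c = 23 / 194.1^0.1619 = 23 / 2.347 = 9.799
S₃ = 9.799 × 21.31^0.1619 = 9.799 × 1.641 ≈ 16.08

16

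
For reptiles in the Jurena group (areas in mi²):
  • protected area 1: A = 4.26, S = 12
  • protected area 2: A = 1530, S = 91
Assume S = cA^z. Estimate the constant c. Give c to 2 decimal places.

z = ln(S₂/S₁) / ln(A₂/A₁) = ln(91/12) / ln(1530/4.26) = 2.0260 / 5.8838 = 0.3443
c = S₁ / A₁^z = 12 / 4.26^0.3443 = 12 / 1.647 = 7.285

7.29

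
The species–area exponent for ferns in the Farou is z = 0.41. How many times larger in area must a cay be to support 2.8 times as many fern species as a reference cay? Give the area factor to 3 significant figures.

(A₂/A₁)^0.41 = 2.8, so A₂/A₁ = 2.8^(1/0.41) = 2.8^2.439
ln(A₂/A₁) = ln 2.8 / 0.41 = 1.0296 / 0.41 = 2.5113
A₂/A₁ = e^2.5113 ≈ 12.32

12.3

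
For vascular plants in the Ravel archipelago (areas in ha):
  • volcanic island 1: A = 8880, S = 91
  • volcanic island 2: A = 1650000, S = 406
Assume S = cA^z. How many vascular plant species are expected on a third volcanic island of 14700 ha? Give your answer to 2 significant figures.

z = ln(406/91) / ln(1650000/8880) = 1.4955 / 5.2247 = 0.2862
c = 91 / 8880^0.2862 = 91 / 13.49 = 6.743
S₃ = 6.743 × 14700^0.2862 = 6.743 × 15.59 ≈ 105.1

110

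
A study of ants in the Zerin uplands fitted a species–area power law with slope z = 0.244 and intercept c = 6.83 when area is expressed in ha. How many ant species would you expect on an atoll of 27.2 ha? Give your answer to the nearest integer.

S = 6.83 × 27.2^0.244
ln S = ln 6.83 + 0.244 × ln 27.2 = 1.9213 + 0.244 × 3.3032 = 2.7273
S = e^2.7273 ≈ 15.29

15 species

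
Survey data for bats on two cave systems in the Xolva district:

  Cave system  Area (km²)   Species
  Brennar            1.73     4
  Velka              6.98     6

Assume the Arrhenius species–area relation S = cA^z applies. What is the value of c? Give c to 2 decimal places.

3.41

z = ln(S₂/S₁) / ln(A₂/A₁) = ln(6/4) / ln(6.98/1.73) = 0.4055 / 1.3949 = 0.2907
c = S₁ / A₁^z = 4 / 1.73^0.2907 = 4 / 1.173 = 3.411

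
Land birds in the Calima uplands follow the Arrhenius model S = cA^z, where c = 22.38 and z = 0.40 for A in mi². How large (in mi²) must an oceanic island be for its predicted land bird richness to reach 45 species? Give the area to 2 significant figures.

45 = 22.38 × A^0.4  ⇒  A^0.4 = 45/22.38 = 2.011
ln A = ln(2.011) / 0.4 = 0.6985 / 0.4 = 1.7462
A = e^1.7462 ≈ 5.733 mi²

5.7 mi²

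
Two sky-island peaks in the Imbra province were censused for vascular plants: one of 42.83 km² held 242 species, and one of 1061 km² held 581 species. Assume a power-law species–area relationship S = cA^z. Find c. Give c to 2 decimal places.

z = ln(S₂/S₁) / ln(A₂/A₁) = ln(581/242) / ln(1061/42.83) = 0.8758 / 3.2097 = 0.2729
c = S₁ / A₁^z = 242 / 42.83^0.2729 = 242 / 2.788 = 86.81

86.81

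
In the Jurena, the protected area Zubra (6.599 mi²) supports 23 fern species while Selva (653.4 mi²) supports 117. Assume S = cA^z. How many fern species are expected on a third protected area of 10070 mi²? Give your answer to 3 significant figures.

308

z = ln(117/23) / ln(653.4/6.599) = 1.6267 / 4.5953 = 0.3540
c = 23 / 6.599^0.3540 = 23 / 1.95 = 11.79
S₃ = 11.79 × 10070^0.3540 = 11.79 × 26.12 ≈ 308.1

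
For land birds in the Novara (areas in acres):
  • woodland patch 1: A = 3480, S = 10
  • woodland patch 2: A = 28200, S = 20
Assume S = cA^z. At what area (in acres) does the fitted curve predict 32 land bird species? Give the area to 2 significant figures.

120000 acres

z = ln(20/10) / ln(28200/3480) = 0.6931 / 2.0923 = 0.3313
c = 10 / 3480^0.3313 = 10 / 14.9 = 0.671
A = (32/0.671)^(1/0.3313) ⇒ ln A = ln(47.69)/0.3313 = 11.6658
A = e^11.6658 ≈ 116518 acres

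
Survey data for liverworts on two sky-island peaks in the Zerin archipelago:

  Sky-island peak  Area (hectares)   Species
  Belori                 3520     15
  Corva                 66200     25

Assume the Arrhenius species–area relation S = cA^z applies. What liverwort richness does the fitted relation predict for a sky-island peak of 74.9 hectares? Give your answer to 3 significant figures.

z = ln(25/15) / ln(66200/3520) = 0.5108 / 2.9342 = 0.1741
c = 15 / 3520^0.1741 = 15 / 4.144 = 3.62
S₃ = 3.62 × 74.9^0.1741 = 3.62 × 2.12 ≈ 7.674

7.67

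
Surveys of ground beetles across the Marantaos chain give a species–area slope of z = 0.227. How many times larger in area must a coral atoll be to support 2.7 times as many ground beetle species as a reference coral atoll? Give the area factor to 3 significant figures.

(A₂/A₁)^0.227 = 2.7, so A₂/A₁ = 2.7^(1/0.227) = 2.7^4.405
ln(A₂/A₁) = ln 2.7 / 0.227 = 0.9933 / 0.227 = 4.3756
A₂/A₁ = e^4.3756 ≈ 79.48

79.5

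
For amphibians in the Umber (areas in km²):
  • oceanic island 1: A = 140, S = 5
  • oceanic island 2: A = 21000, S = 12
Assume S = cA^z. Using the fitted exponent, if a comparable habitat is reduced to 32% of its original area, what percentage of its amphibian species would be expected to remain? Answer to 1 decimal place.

81.9%

z = ln(12/5) / ln(21000/140) = 0.8755 / 5.0106 = 0.1747
S_new/S_old = (A_new/A_old)^z = 0.32^0.1747 = exp(0.1747 × -1.1394) = 0.8195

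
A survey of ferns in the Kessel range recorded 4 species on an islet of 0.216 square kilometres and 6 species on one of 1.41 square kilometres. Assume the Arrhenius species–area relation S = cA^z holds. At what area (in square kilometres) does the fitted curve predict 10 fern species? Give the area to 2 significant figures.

z = ln(6/4) / ln(1.41/0.216) = 0.4055 / 1.8761 = 0.2161
c = 4 / 0.216^0.2161 = 4 / 0.7181 = 5.571
A = (10/5.571)^(1/0.2161) ⇒ ln A = ln(1.795)/0.2161 = 2.7072
A = e^2.7072 ≈ 14.99 square kilometres

15 square kilometres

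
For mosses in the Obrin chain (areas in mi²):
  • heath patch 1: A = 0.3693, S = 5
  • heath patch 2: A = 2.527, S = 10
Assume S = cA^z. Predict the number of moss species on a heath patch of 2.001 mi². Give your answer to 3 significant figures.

z = ln(10/5) / ln(2.527/0.3693) = 0.6931 / 1.9232 = 0.3604
c = 5 / 0.3693^0.3604 = 5 / 0.6984 = 7.16
S₃ = 7.16 × 2.001^0.3604 = 7.16 × 1.284 ≈ 9.193

9.19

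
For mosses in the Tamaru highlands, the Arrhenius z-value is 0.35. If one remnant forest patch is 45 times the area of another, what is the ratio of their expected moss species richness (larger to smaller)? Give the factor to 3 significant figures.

3.79

S₂/S₁ = (A₂/A₁)^z = 45^0.35
ln(S₂/S₁) = 0.35 × ln 45 = 0.35 × 3.8067 = 1.3323
S₂/S₁ = e^1.3323 ≈ 3.79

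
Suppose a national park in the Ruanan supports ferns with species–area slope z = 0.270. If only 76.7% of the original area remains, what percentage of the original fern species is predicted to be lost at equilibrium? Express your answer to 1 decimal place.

S_new/S_old = (A_new/A_old)^z = 0.767^0.27
= exp(0.27 × ln 0.767) = exp(0.27 × -0.2653) = exp(-0.0716) ≈ 0.9309
Fraction lost = 1 − 0.9309 = 0.06912

6.9%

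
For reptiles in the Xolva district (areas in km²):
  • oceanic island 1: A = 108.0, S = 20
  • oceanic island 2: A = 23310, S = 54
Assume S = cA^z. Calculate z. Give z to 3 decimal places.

Taking logs: ln S = ln c + z ln A, so z = (ln S₂ − ln S₁)/(ln A₂ − ln A₁).
z = ln(54/20) / ln(23310/108) = ln(2.7) / ln(215.8) = 0.9933 / 5.3745 = 0.1848

0.185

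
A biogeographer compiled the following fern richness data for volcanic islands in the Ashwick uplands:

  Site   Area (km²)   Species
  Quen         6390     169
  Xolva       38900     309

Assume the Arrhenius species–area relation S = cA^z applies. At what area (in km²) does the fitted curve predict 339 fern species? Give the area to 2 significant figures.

51000 km²

z = ln(309/169) / ln(38900/6390) = 0.6034 / 1.8063 = 0.3341
c = 169 / 6390^0.3341 = 169 / 18.68 = 9.048
A = (339/9.048)^(1/0.3341) ⇒ ln A = ln(37.47)/0.3341 = 10.8461
A = e^10.8461 ≈ 51334 km²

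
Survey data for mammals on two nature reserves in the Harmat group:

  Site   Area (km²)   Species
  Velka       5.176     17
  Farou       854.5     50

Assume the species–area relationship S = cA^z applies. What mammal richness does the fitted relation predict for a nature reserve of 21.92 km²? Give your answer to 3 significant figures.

z = ln(50/17) / ln(854.5/5.176) = 1.0788 / 5.1065 = 0.2113
c = 17 / 5.176^0.2113 = 17 / 1.415 = 12.01
S₃ = 12.01 × 21.92^0.2113 = 12.01 × 1.92 ≈ 23.06

23.1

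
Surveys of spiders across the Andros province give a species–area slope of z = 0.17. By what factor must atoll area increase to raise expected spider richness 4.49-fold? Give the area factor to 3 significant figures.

6870

(A₂/A₁)^0.17 = 4.49, so A₂/A₁ = 4.49^(1/0.17) = 4.49^5.882
ln(A₂/A₁) = ln 4.49 / 0.17 = 1.5019 / 0.17 = 8.8344
A₂/A₁ = e^8.8344 ≈ 6867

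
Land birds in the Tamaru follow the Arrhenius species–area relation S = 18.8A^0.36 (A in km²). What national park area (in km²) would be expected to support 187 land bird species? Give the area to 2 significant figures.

187 = 18.8 × A^0.36  ⇒  A^0.36 = 187/18.8 = 9.947
ln A = ln(9.947) / 0.36 = 2.2973 / 0.36 = 6.3813
A = e^6.3813 ≈ 590.7 km²

590 km²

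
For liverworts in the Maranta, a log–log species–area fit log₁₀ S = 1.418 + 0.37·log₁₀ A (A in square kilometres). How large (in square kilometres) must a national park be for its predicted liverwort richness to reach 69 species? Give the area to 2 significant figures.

69 = 26.18 × A^0.37  ⇒  A^0.37 = 69/26.18 = 2.635
ln A = ln(2.635) / 0.37 = 0.9690 / 0.37 = 2.6190
A = e^2.6190 ≈ 13.72 square kilometres

14 square kilometres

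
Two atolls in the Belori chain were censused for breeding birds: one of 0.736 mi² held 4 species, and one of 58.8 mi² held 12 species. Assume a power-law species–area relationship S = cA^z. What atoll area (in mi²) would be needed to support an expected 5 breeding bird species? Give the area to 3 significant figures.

z = ln(12/4) / ln(58.8/0.736) = 1.0986 / 4.3807 = 0.2508
c = 4 / 0.736^0.2508 = 4 / 0.926 = 4.32
A = (5/4.32)^(1/0.2508) ⇒ ln A = ln(1.158)/0.2508 = 0.5832
A = e^0.5832 ≈ 1.792 mi²

1.79 mi²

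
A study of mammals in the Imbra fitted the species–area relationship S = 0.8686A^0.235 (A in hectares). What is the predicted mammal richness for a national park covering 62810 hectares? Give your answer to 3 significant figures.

11.7

S = 0.8686 × 62810^0.235 = 0.8686 × 13.41 ≈ 11.65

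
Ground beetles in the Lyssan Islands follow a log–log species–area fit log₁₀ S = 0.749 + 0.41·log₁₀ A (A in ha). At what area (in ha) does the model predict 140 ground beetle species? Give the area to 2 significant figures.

140 = 5.61 × A^0.41  ⇒  A^0.41 = 140/5.61 = 24.95
ln A = ln(24.95) / 0.41 = 3.2170 / 0.41 = 7.8464
A = e^7.8464 ≈ 2556 ha

2600 ha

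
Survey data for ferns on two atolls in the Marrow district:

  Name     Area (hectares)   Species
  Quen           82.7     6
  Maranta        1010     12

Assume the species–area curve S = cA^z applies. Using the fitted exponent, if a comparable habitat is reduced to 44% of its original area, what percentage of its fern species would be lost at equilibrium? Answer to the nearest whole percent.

z = ln(12/6) / ln(1010/82.7) = 0.6931 / 2.5025 = 0.2770
S_new/S_old = (A_new/A_old)^z = 0.44^0.2770 = exp(0.2770 × -0.8210) = 0.7966
Fraction lost = 1 − 0.7966 = 0.2034

20%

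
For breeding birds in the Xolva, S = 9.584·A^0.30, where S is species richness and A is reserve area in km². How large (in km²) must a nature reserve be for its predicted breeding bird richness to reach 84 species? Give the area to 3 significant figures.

1390 km²

84 = 9.584 × A^0.3  ⇒  A^0.3 = 84/9.584 = 8.765
ln A = ln(8.765) / 0.3 = 2.1707 / 0.3 = 7.2357
A = e^7.2357 ≈ 1388 km²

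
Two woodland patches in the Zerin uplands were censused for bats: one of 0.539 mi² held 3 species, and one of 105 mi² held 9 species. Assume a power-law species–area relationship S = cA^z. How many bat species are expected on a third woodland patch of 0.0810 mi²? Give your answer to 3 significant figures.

2.02

z = ln(9/3) / ln(105/0.539) = 1.0986 / 5.2720 = 0.2084
c = 3 / 0.539^0.2084 = 3 / 0.8792 = 3.412
S₃ = 3.412 × 0.081^0.2084 = 3.412 × 0.5923 ≈ 2.021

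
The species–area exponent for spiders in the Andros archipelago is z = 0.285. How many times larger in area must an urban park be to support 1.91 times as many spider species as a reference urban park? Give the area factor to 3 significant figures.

9.68

(A₂/A₁)^0.285 = 1.91, so A₂/A₁ = 1.91^(1/0.285) = 1.91^3.509
ln(A₂/A₁) = ln 1.91 / 0.285 = 0.6471 / 0.285 = 2.2705
A₂/A₁ = e^2.2705 ≈ 9.685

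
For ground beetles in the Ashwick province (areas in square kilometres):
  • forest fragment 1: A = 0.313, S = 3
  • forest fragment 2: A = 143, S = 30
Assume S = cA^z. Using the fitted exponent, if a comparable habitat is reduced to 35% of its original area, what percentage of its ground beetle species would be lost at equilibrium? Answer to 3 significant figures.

32.6%

z = ln(30/3) / ln(143/0.313) = 2.3026 / 6.1244 = 0.3760
S_new/S_old = (A_new/A_old)^z = 0.35^0.3760 = exp(0.3760 × -1.0498) = 0.6739
Fraction lost = 1 − 0.6739 = 0.3261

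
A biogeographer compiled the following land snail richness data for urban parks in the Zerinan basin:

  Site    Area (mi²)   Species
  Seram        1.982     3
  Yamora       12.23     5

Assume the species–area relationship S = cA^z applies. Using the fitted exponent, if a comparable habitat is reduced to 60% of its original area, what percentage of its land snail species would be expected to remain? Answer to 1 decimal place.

86.6%

z = ln(5/3) / ln(12.23/1.982) = 0.5108 / 1.8198 = 0.2807
S_new/S_old = (A_new/A_old)^z = 0.6^0.2807 = exp(0.2807 × -0.5108) = 0.8664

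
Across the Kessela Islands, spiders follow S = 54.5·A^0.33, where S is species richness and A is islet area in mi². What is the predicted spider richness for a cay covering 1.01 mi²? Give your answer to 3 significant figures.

54.7

S = 54.5 × 1.01^0.33
ln S = ln 54.5 + 0.33 × ln 1.01 = 3.9982 + 0.33 × 0.0100 = 4.0015
S = e^4.0015 ≈ 54.68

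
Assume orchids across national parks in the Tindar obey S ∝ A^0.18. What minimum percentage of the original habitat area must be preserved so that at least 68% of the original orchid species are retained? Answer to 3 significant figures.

Need (A_new/A_old)^0.18 = 0.68, so A_new/A_old = 0.68^(1/0.18) = 0.68^5.556
ln(A_new/A_old) = ln 0.68 / 0.18 = -0.3857 / 0.18 = -2.1426
A_new/A_old = e^-2.1426 ≈ 0.1174

11.7%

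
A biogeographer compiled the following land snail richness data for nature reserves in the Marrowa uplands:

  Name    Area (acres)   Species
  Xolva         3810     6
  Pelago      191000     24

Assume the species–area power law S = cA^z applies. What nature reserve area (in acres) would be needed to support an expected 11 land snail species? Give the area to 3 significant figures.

21100 acres

z = ln(24/6) / ln(191000/3810) = 1.3863 / 3.9146 = 0.3541
c = 6 / 3810^0.3541 = 6 / 18.54 = 0.3236
A = (11/0.3236)^(1/0.3541) ⇒ ln A = ln(33.99)/0.3541 = 9.9570
A = e^9.9570 ≈ 21099 acres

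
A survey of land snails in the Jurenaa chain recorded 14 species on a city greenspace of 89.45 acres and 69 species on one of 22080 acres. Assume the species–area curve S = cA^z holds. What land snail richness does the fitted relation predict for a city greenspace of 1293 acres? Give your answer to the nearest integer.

30

z = ln(69/14) / ln(22080/89.45) = 1.5950 / 5.5087 = 0.2895
c = 14 / 89.45^0.2895 = 14 / 3.673 = 3.811
S₃ = 3.811 × 1293^0.2895 = 3.811 × 7.961 ≈ 30.34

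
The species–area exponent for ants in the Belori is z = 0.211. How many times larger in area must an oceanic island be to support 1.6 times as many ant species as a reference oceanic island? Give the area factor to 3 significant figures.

(A₂/A₁)^0.211 = 1.6, so A₂/A₁ = 1.6^(1/0.211) = 1.6^4.739
ln(A₂/A₁) = ln 1.6 / 0.211 = 0.4700 / 0.211 = 2.2275
A₂/A₁ = e^2.2275 ≈ 9.277

9.28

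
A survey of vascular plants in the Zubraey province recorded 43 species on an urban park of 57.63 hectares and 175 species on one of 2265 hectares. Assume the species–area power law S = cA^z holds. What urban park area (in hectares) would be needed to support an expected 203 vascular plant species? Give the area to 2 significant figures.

z = ln(175/43) / ln(2265/57.63) = 1.4036 / 3.6713 = 0.3823
c = 43 / 57.63^0.3823 = 43 / 4.711 = 9.127
A = (203/9.127)^(1/0.3823) ⇒ ln A = ln(22.24)/0.3823 = 8.1135
A = e^8.1135 ≈ 3339 hectares

3300 hectares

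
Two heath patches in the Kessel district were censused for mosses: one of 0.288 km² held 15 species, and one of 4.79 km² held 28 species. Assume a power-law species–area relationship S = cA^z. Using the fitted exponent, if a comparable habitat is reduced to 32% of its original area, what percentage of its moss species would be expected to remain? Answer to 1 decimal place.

77.6%

z = ln(28/15) / ln(4.79/0.288) = 0.6242 / 2.8113 = 0.2220
S_new/S_old = (A_new/A_old)^z = 0.32^0.2220 = exp(0.2220 × -1.1394) = 0.7765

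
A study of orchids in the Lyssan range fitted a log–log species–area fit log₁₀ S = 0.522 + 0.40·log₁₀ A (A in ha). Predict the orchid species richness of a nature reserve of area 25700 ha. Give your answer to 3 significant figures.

S = 3.327 × 25700^0.4
ln S = ln 3.327 + 0.4 × ln 25700 = 1.2019 + 0.4 × 10.1542 = 5.2636
S = e^5.2636 ≈ 193.2

193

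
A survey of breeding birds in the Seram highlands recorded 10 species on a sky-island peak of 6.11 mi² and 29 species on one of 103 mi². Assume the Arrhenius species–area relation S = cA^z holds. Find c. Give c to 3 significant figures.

5.06

z = ln(S₂/S₁) / ln(A₂/A₁) = ln(29/10) / ln(103/6.11) = 1.0647 / 2.8248 = 0.3769
c = S₁ / A₁^z = 10 / 6.11^0.3769 = 10 / 1.978 = 5.055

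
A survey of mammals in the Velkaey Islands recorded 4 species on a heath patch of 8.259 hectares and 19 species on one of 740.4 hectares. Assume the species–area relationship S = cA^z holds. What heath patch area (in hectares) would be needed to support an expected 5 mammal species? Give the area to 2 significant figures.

z = ln(19/4) / ln(740.4/8.259) = 1.5581 / 4.4959 = 0.3466
c = 4 / 8.259^0.3466 = 4 / 2.079 = 1.924
A = (5/1.924)^(1/0.3466) ⇒ ln A = ln(2.598)/0.3466 = 2.7552
A = e^2.7552 ≈ 15.72 hectares

16 hectares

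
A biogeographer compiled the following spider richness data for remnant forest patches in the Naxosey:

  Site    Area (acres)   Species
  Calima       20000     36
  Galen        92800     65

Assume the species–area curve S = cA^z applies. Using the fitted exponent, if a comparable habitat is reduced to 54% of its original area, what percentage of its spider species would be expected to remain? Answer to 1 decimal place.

78.9%

z = ln(65/36) / ln(92800/20000) = 0.5909 / 1.5347 = 0.3850
S_new/S_old = (A_new/A_old)^z = 0.54^0.3850 = exp(0.3850 × -0.6162) = 0.7888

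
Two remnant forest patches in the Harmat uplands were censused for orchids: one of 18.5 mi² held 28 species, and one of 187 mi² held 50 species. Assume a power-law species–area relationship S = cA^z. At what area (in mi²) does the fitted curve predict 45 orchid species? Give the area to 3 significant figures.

123 mi²

z = ln(50/28) / ln(187/18.5) = 0.5798 / 2.3133 = 0.2506
c = 28 / 18.5^0.2506 = 28 / 2.078 = 13.48
A = (45/13.48)^(1/0.2506) ⇒ ln A = ln(3.339)/0.2506 = 4.8107
A = e^4.8107 ≈ 122.8 mi²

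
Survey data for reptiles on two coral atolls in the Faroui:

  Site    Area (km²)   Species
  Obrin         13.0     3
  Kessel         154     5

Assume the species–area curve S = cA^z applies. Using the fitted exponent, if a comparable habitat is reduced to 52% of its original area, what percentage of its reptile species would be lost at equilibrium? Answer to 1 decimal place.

z = ln(5/3) / ln(154/13) = 0.5108 / 2.4720 = 0.2066
S_new/S_old = (A_new/A_old)^z = 0.52^0.2066 = exp(0.2066 × -0.6539) = 0.8736
Fraction lost = 1 − 0.8736 = 0.1264

12.6%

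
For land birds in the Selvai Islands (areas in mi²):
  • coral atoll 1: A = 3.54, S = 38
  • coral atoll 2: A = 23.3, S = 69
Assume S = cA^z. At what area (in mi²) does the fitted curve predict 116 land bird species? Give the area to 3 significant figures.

120 mi²

z = ln(69/38) / ln(23.3/3.54) = 0.5965 / 1.8843 = 0.3166
c = 38 / 3.54^0.3166 = 38 / 1.492 = 25.47
A = (116/25.47)^(1/0.3166) ⇒ ln A = ln(4.555)/0.3166 = 4.7894
A = e^4.7894 ≈ 120.2 mi²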